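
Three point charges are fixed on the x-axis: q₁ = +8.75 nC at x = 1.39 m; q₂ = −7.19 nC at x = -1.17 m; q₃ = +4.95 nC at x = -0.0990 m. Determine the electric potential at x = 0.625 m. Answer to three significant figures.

The total potential is the scalar sum of each charge's contribution, V = Σ kqᵢ/rᵢ.
Distances from the field point to each charge: r₁ = 0.765 m, r₂ = 1.79 m, r₃ = 0.724 m.
V = k[(8.75×10⁻⁹)/(0.765) + (-7.19×10⁻⁹)/(1.79) + (4.95×10⁻⁹)/(0.724)] = 128 V.

128 V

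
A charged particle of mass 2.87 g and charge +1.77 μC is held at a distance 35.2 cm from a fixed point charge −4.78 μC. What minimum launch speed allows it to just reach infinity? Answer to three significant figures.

12.3 m/s

To just escape, total mechanical energy must reach zero at infinity: ½mv²_min + U = 0, so ½mv²_min = −U = |kQq|/r.
|U| = |kQq|/r = (8.99×10⁹ N·m²/C²)(4.78×10⁻⁶)(1.77×10⁻⁶)/(0.352) = 0.216 J.
v_min = √(2|U|/m) = √(2·0.216/2.87×10⁻³) = 12.3 m/s.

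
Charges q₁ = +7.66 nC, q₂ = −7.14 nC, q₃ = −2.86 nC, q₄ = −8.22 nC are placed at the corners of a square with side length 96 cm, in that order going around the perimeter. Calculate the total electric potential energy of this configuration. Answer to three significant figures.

The assembly work is the sum of pairwise potential energies, U = Σ_{i<j} kqᵢqⱼ/rᵢⱼ.
The four side pairs have separation 0.960 m and the two diagonal pairs 1.36 m.
Summing all 6 pair terms gives U = -4.47×10⁻⁷ J.

-4.47×10⁻⁷ J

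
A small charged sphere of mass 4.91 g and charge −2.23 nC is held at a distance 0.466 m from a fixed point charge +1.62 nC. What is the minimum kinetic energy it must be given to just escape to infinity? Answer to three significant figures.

6.97×10⁻⁸ J

To just escape, total mechanical energy must reach zero at infinity: ½mv²_min + U = 0, so ½mv²_min = −U = |kQq|/r.
|U| = |kQq|/r = (8.99×10⁹ N·m²/C²)(1.62×10⁻⁹)(2.23×10⁻⁹)/(0.466) = 6.97×10⁻⁸ J.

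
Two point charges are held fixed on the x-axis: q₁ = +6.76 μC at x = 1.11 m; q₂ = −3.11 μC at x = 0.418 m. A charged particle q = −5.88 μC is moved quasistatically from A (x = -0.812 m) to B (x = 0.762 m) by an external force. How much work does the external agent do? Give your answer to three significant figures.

For quasistatic motion the external work equals the change in potential energy: W_ext = qΔV = q(V_B − V_A).
At A: distances to the source charges are 1.92 m, 1.23 m; V_A = Σ kqᵢ/rᵢ = 8890 V.
At B: distances to the source charges are 0.348 m, 0.344 m; V_B = Σ kqᵢ/rᵢ = 9.34×10⁴ V.
ΔV = V_B − V_A = 8.45×10⁴ V.
W_ext = qΔV = (-5.88×10⁻⁶ C)(8.45×10⁴ V) = -0.497 J.

-0.497 J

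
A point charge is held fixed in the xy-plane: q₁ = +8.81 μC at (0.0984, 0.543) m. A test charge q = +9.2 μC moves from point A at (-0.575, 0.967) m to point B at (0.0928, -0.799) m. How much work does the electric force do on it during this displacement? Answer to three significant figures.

0.373 J

The work done by the electric force is W_field = −ΔU = −q(V_B − V_A) = q(V_A − V_B).
At A: distance to the source charge is 0.796 m; V_A = kq₁/r = 9.95×10⁴ V.
At B: distance to the source charge is 1.34 m; V_B = kq₁/r = 5.90×10⁴ V.
ΔV = V_B − V_A = -4.05×10⁴ V.
W_field = −qΔV = −(9.20×10⁻⁶ C)(-4.05×10⁴ V) = 0.373 J.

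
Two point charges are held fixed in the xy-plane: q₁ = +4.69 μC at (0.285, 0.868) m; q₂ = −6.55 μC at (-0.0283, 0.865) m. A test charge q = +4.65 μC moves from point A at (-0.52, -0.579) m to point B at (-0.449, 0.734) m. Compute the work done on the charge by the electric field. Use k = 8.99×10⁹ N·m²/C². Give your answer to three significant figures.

The work done by the electric force is W_field = −ΔU = −q(V_B − V_A) = q(V_A − V_B).
At A: distances to the source charges are 1.66 m, 1.53 m; V_A = Σ kqᵢ/rᵢ = -1.31×10⁴ V.
At B: distances to the source charges are 0.746 m, 0.441 m; V_B = Σ kqᵢ/rᵢ = -7.71×10⁴ V.
ΔV = V_B − V_A = -6.40×10⁴ V.
W_field = −qΔV = −(4.65×10⁻⁶ C)(-6.40×10⁴ V) = 0.298 J.

0.298 J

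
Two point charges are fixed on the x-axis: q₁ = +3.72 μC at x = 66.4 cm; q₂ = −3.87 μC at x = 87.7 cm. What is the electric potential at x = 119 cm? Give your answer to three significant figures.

-4.76×10⁴ V

The total potential is the scalar sum of each charge's contribution, V = Σ kqᵢ/rᵢ.
Distances from the field point to each charge: r₁ = 0.526 m, r₂ = 0.313 m.
V = k[(3.72×10⁻⁶)/(0.526) + (-3.87×10⁻⁶)/(0.313)] = -4.76×10⁴ V.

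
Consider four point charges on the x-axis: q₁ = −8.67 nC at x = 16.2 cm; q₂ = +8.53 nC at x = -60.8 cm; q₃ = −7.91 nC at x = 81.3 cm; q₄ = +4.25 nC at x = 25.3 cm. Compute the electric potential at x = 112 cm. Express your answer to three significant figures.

The total potential is the scalar sum of each charge's contribution, V = Σ kqᵢ/rᵢ.
Distances from the field point to each charge: r₁ = 0.958 m, r₂ = 1.73 m, r₃ = 0.307 m, r₄ = 0.867 m.
V = k[(-8.67×10⁻⁹)/(0.958) + (8.53×10⁻⁹)/(1.73) + (-7.91×10⁻⁹)/(0.307) + (4.25×10⁻⁹)/(0.867)] = -225 V.

-225 V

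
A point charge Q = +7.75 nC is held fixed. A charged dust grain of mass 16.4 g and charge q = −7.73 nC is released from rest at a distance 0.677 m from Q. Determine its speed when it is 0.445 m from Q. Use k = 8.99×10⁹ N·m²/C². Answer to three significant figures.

Only the electrostatic force acts, so mechanical energy is conserved: ½mv² = U₁ − U₂ = kQq(1/r₁ − 1/r₂).
U₁ − U₂ = (8.99×10⁹ N·m²/C²)(7.75×10⁻⁹ C)(-7.73×10⁻⁹ C)(1/0.677 − 1/0.445) = 4.15×10⁻⁷ J.
v = √(2·4.15×10⁻⁷/0.0164) = 7.11×10⁻³ m/s.

7.11×10⁻³ m/s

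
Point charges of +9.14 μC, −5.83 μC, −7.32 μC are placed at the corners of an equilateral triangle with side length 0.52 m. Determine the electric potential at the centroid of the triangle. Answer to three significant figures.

-1.20×10⁵ V

The total potential is the scalar sum of each charge's contribution, V = Σ kqᵢ/rᵢ.
The distance from each vertex to the centroid is a/√3 = 0.300 m.
V = k[(9.14×10⁻⁶)/(0.300) + (-5.83×10⁻⁶)/(0.300) + (-7.32×10⁻⁶)/(0.300)] = -1.20×10⁵ V.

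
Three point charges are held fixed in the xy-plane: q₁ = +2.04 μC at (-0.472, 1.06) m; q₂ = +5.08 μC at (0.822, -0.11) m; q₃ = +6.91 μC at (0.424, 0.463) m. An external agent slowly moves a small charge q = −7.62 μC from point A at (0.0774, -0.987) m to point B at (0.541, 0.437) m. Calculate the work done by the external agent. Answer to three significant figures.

For quasistatic motion the external work equals the change in potential energy: W_ext = qΔV = q(V_B − V_A).
At A: distances to the source charges are 2.12 m, 1.15 m, 1.49 m; V_A = Σ kqᵢ/rᵢ = 9.00×10⁴ V.
At B: distances to the source charges are 1.19 m, 0.615 m, 0.120 m; V_B = Σ kqᵢ/rᵢ = 6.08×10⁵ V.
ΔV = V_B − V_A = 5.18×10⁵ V.
W_ext = qΔV = (-7.62×10⁻⁶ C)(5.18×10⁵ V) = -3.95 J.

-3.95 J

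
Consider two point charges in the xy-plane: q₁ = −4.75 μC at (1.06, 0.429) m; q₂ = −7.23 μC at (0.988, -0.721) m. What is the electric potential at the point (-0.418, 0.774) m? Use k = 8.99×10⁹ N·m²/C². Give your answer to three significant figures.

Electric potential is a scalar, so the contributions from each charge add algebraically: V = Σ kqᵢ/rᵢ.
Distances from the field point to each charge: r₁ = 1.52 m, r₂ = 2.05 m.
V = k[(-4.75×10⁻⁶)/(1.52) + (-7.23×10⁻⁶)/(2.05)] = -5.98×10⁴ V.

-5.98×10⁴ V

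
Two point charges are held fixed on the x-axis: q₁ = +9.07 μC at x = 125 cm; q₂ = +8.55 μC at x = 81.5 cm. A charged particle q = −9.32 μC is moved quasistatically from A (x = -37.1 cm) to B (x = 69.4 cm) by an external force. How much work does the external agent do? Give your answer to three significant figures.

-6.21 J

For quasistatic motion the external work equals the change in potential energy: W_ext = qΔV = q(V_B − V_A).
At A: distances to the source charges are 1.62 m, 1.19 m; V_A = Σ kqᵢ/rᵢ = 1.15×10⁵ V.
At B: distances to the source charges are 0.556 m, 0.121 m; V_B = Σ kqᵢ/rᵢ = 7.82×10⁵ V.
ΔV = V_B − V_A = 6.67×10⁵ V.
W_ext = qΔV = (-9.32×10⁻⁶ C)(6.67×10⁵ V) = -6.21 J.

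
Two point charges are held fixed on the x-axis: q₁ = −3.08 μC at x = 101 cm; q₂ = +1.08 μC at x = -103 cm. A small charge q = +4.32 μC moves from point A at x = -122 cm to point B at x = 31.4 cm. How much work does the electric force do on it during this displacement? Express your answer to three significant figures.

The work done by the electric force is W_field = −ΔU = −q(V_B − V_A) = q(V_A − V_B).
At A: distances to the source charges are 2.23 m, 0.190 m; V_A = Σ kqᵢ/rᵢ = 3.87×10⁴ V.
At B: distances to the source charges are 0.696 m, 1.34 m; V_B = Σ kqᵢ/rᵢ = -3.26×10⁴ V.
ΔV = V_B − V_A = -7.12×10⁴ V.
W_field = −qΔV = −(4.32×10⁻⁶ C)(-7.12×10⁴ V) = 0.308 J.

0.308 J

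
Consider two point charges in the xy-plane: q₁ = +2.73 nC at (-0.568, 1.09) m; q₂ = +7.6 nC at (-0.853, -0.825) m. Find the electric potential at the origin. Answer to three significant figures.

Electric potential is a scalar, so the contributions from each charge add algebraically: V = Σ kqᵢ/rᵢ.
Distances from the field point to each charge: r₁ = 1.23 m, r₂ = 1.19 m.
V = k[(2.73×10⁻⁹)/(1.23) + (7.60×10⁻⁹)/(1.19)] = 77.5 V.

77.5 V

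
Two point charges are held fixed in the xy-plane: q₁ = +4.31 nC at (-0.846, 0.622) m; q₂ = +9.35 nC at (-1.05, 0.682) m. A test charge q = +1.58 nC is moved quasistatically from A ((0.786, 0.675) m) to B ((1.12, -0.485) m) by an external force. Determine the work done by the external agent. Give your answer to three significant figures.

-2.88×10⁻⁸ J

For quasistatic motion the external work equals the change in potential energy: W_ext = qΔV = q(V_B − V_A).
At A: distances to the source charges are 1.63 m, 1.84 m; V_A = Σ kqᵢ/rᵢ = 69.5 V.
At B: distances to the source charges are 2.26 m, 2.46 m; V_B = Σ kqᵢ/rᵢ = 51.3 V.
ΔV = V_B − V_A = -18.2 V.
W_ext = qΔV = (1.58×10⁻⁹ C)(-18.2 V) = -2.88×10⁻⁸ J.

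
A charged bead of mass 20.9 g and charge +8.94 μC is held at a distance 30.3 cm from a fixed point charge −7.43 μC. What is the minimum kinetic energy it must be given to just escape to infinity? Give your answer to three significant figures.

1.97 J

To just escape, total mechanical energy must reach zero at infinity: ½mv²_min + U = 0, so ½mv²_min = −U = |kQq|/r.
|U| = |kQq|/r = (8.99×10⁹ N·m²/C²)(7.43×10⁻⁶)(8.94×10⁻⁶)/(0.303) = 1.97 J.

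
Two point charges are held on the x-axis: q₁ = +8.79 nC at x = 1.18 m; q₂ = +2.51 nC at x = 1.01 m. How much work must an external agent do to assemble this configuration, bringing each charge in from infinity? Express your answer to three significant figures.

The assembly work is the sum of pairwise potential energies, U = Σ_{i<j} kqᵢqⱼ/rᵢⱼ.
Pair separations: r₁₂ = 0.170 m.
U = (1.17×10⁻⁶) = 1.17×10⁻⁶ J.

1.17×10⁻⁶ J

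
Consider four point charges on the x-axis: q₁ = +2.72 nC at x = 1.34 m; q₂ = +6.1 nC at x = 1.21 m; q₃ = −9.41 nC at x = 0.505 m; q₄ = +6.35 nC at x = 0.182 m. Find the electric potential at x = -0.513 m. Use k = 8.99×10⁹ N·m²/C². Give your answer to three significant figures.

Electric potential is a scalar, so the contributions from each charge add algebraically: V = Σ kqᵢ/rᵢ.
Distances from the field point to each charge: r₁ = 1.85 m, r₂ = 1.72 m, r₃ = 1.02 m, r₄ = 0.695 m.
V = k[(2.72×10⁻⁹)/(1.85) + (6.10×10⁻⁹)/(1.72) + (-9.41×10⁻⁹)/(1.02) + (6.35×10⁻⁹)/(0.695)] = 44.1 V.

44.1 V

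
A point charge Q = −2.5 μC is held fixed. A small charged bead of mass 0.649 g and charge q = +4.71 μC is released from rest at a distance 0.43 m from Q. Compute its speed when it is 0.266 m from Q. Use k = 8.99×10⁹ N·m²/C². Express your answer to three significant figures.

Only the electrostatic force acts, so mechanical energy is conserved: ½mv² = U₁ − U₂ = kQq(1/r₁ − 1/r₂).
U₁ − U₂ = (8.99×10⁹ N·m²/C²)(-2.50×10⁻⁶ C)(4.71×10⁻⁶ C)(1/0.430 − 1/0.266) = 0.152 J.
v = √(2·0.152/6.49×10⁻⁴) = 21.6 m/s.

21.6 m/s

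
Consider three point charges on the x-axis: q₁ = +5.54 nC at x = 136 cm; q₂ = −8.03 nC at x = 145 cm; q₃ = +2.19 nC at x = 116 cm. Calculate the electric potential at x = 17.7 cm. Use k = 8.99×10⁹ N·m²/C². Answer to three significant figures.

The total potential is the scalar sum of each charge's contribution, V = Σ kqᵢ/rᵢ.
Distances from the field point to each charge: r₁ = 1.18 m, r₂ = 1.27 m, r₃ = 0.983 m.
V = k[(5.54×10⁻⁹)/(1.18) + (-8.03×10⁻⁹)/(1.27) + (2.19×10⁻⁹)/(0.983)] = 5.42 V.

5.42 V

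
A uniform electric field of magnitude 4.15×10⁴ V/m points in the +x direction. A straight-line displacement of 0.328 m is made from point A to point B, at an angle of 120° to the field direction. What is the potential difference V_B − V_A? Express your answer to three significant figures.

Only the component of displacement along E changes the potential: ΔV = −E·d·cosθ.
ΔV = −(4.15×10⁴ V/m)(0.328 m)cos120° = 6810 V.

6810 V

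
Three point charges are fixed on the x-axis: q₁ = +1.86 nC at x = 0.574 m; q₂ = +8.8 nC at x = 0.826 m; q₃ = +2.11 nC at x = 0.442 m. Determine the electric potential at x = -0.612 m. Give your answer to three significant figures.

87.1 V

The total potential is the scalar sum of each charge's contribution, V = Σ kqᵢ/rᵢ.
Distances from the field point to each charge: r₁ = 1.19 m, r₂ = 1.44 m, r₃ = 1.05 m.
V = k[(1.86×10⁻⁹)/(1.19) + (8.80×10⁻⁹)/(1.44) + (2.11×10⁻⁹)/(1.05)] = 87.1 V.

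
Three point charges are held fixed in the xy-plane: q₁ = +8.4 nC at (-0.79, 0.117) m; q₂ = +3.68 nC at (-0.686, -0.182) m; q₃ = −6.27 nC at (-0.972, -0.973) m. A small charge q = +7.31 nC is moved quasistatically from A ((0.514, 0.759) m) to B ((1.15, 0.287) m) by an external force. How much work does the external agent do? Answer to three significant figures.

-1.14×10⁻⁷ J

For quasistatic motion the external work equals the change in potential energy: W_ext = qΔV = q(V_B − V_A).
At A: distances to the source charges are 1.45 m, 1.52 m, 2.28 m; V_A = Σ kqᵢ/rᵢ = 49.0 V.
At B: distances to the source charges are 1.95 m, 1.89 m, 2.47 m; V_B = Σ kqᵢ/rᵢ = 33.4 V.
ΔV = V_B − V_A = -15.6 V.
W_ext = qΔV = (7.31×10⁻⁹ C)(-15.6 V) = -1.14×10⁻⁷ J.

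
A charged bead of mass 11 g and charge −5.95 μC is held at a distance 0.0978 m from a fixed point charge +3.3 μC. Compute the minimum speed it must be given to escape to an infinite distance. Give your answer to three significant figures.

To just escape, total mechanical energy must reach zero at infinity: ½mv²_min + U = 0, so ½mv²_min = −U = |kQq|/r.
|U| = |kQq|/r = (8.99×10⁹ N·m²/C²)(3.30×10⁻⁶)(5.95×10⁻⁶)/(0.0978) = 1.80 J.
v_min = √(2|U|/m) = √(2·1.80/0.0110) = 18.1 m/s.

18.1 m/s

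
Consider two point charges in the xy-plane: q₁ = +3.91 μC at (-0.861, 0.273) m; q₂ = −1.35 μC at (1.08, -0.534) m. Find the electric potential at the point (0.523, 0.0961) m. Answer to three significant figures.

1.08×10⁴ V

Electric potential is a scalar, so the contributions from each charge add algebraically: V = Σ kqᵢ/rᵢ.
Distances from the field point to each charge: r₁ = 1.40 m, r₂ = 0.841 m.
V = k[(3.91×10⁻⁶)/(1.40) + (-1.35×10⁻⁶)/(0.841)] = 1.08×10⁴ V.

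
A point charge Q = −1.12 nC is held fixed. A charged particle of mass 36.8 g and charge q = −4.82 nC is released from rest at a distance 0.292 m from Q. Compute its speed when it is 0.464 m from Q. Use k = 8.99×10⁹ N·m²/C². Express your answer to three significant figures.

Only the electrostatic force acts, so mechanical energy is conserved: ½mv² = U₁ − U₂ = kQq(1/r₁ − 1/r₂).
U₁ − U₂ = (8.99×10⁹ N·m²/C²)(-1.12×10⁻⁹ C)(-4.82×10⁻⁹ C)(1/0.292 − 1/0.464) = 6.16×10⁻⁸ J.
v = √(2·6.16×10⁻⁸/0.0368) = 1.83×10⁻³ m/s.

1.83×10⁻³ m/s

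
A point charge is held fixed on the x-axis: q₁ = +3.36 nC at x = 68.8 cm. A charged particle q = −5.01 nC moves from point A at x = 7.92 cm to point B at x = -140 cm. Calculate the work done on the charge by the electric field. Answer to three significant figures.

The work done by the electric force is W_field = −ΔU = −q(V_B − V_A) = q(V_A − V_B).
At A: distance to the source charge is 0.609 m; V_A = kq₁/r = 49.6 V.
At B: distance to the source charge is 2.09 m; V_B = kq₁/r = 14.5 V.
ΔV = V_B − V_A = -35.1 V.
W_field = −qΔV = −(-5.01×10⁻⁹ C)(-35.1 V) = -1.76×10⁻⁷ J.

-1.76×10⁻⁷ J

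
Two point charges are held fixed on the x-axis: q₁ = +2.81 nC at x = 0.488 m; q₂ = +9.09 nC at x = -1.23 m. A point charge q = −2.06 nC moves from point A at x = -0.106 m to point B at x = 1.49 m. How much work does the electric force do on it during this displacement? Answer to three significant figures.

The work done by the electric force is W_field = −ΔU = −q(V_B − V_A) = q(V_A − V_B).
At A: distances to the source charges are 0.594 m, 1.12 m; V_A = Σ kqᵢ/rᵢ = 115 V.
At B: distances to the source charges are 1.00 m, 2.72 m; V_B = Σ kqᵢ/rᵢ = 55.3 V.
ΔV = V_B − V_A = -60.0 V.
W_field = −qΔV = −(-2.06×10⁻⁹ C)(-60.0 V) = -1.24×10⁻⁷ J.

-1.24×10⁻⁷ J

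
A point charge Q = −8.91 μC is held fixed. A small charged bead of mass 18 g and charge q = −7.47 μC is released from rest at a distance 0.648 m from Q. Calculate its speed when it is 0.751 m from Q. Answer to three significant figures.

Only the electrostatic force acts, so mechanical energy is conserved: ½mv² = U₁ − U₂ = kQq(1/r₁ − 1/r₂).
U₁ − U₂ = (8.99×10⁹ N·m²/C²)(-8.91×10⁻⁶ C)(-7.47×10⁻⁶ C)(1/0.648 − 1/0.751) = 0.127 J.
v = √(2·0.127/0.0180) = 3.75 m/s.

3.75 m/s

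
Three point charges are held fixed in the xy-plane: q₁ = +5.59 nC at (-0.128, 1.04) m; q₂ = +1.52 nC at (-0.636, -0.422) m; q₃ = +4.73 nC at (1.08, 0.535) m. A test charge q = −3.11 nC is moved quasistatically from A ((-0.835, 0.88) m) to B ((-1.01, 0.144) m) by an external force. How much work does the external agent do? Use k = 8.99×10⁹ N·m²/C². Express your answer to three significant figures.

For quasistatic motion the external work equals the change in potential energy: W_ext = qΔV = q(V_B − V_A).
At A: distances to the source charges are 0.725 m, 1.32 m, 1.95 m; V_A = Σ kqᵢ/rᵢ = 102 V.
At B: distances to the source charges are 1.26 m, 0.678 m, 2.13 m; V_B = Σ kqᵢ/rᵢ = 80.1 V.
ΔV = V_B − V_A = -21.4 V.
W_ext = qΔV = (-3.11×10⁻⁹ C)(-21.4 V) = 6.67×10⁻⁸ J.

6.67×10⁻⁸ J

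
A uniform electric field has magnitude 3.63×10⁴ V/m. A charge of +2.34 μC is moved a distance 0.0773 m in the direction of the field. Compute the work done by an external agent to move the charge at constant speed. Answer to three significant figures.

-6.57×10⁻³ J

The potential change for a displacement 0.0773 m in the direction of the field is ΔV = −Ed = -2810 V.
W_ext = qΔV = -6.57×10⁻³ J.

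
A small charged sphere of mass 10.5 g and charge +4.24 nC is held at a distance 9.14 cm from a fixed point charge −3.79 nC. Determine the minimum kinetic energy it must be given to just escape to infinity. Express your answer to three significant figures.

To just escape, total mechanical energy must reach zero at infinity: ½mv²_min + U = 0, so ½mv²_min = −U = |kQq|/r.
|U| = |kQq|/r = (8.99×10⁹ N·m²/C²)(3.79×10⁻⁹)(4.24×10⁻⁹)/(0.0914) = 1.58×10⁻⁶ J.

1.58×10⁻⁶ J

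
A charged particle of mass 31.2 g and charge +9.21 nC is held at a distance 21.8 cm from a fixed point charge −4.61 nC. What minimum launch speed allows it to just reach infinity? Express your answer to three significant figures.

0.0106 m/s

To just escape, total mechanical energy must reach zero at infinity: ½mv²_min + U = 0, so ½mv²_min = −U = |kQq|/r.
|U| = |kQq|/r = (8.99×10⁹ N·m²/C²)(4.61×10⁻⁹)(9.21×10⁻⁹)/(0.218) = 1.75×10⁻⁶ J.
v_min = √(2|U|/m) = √(2·1.75×10⁻⁶/0.0312) = 0.0106 m/s.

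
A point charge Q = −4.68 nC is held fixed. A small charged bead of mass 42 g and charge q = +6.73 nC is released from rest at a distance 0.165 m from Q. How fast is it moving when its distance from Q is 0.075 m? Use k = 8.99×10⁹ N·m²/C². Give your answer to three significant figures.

9.90×10⁻³ m/s

Only the electrostatic force acts, so mechanical energy is conserved: ½mv² = U₁ − U₂ = kQq(1/r₁ − 1/r₂).
U₁ − U₂ = (8.99×10⁹ N·m²/C²)(-4.68×10⁻⁹ C)(6.73×10⁻⁹ C)(1/0.165 − 1/0.0750) = 2.06×10⁻⁶ J.
v = √(2·2.06×10⁻⁶/0.0420) = 9.90×10⁻³ m/s.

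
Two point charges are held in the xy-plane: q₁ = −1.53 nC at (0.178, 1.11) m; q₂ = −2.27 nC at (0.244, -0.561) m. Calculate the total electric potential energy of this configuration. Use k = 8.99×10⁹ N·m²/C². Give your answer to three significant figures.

The assembly work is the sum of pairwise potential energies, U = Σ_{i<j} kqᵢqⱼ/rᵢⱼ.
Pair separations: r₁₂ = 1.67 m.
U = (1.87×10⁻⁸) = 1.87×10⁻⁸ J.

1.87×10⁻⁸ J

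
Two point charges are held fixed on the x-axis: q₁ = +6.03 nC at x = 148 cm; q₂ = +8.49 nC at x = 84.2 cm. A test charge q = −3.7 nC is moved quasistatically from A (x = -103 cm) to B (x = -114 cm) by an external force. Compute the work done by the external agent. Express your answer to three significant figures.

1.17×10⁻⁸ J

For quasistatic motion the external work equals the change in potential energy: W_ext = qΔV = q(V_B − V_A).
At A: distances to the source charges are 2.51 m, 1.87 m; V_A = Σ kqᵢ/rᵢ = 62.4 V.
At B: distances to the source charges are 2.62 m, 1.98 m; V_B = Σ kqᵢ/rᵢ = 59.2 V.
ΔV = V_B − V_A = -3.17 V.
W_ext = qΔV = (-3.70×10⁻⁹ C)(-3.17 V) = 1.17×10⁻⁸ J.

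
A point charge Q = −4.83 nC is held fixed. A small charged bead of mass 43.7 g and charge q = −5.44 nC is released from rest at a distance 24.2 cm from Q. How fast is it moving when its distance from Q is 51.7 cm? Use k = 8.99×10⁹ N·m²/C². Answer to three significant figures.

Only the electrostatic force acts, so mechanical energy is conserved: ½mv² = U₁ − U₂ = kQq(1/r₁ − 1/r₂).
U₁ − U₂ = (8.99×10⁹ N·m²/C²)(-4.83×10⁻⁹ C)(-5.44×10⁻⁹ C)(1/0.242 − 1/0.517) = 5.19×10⁻⁷ J.
v = √(2·5.19×10⁻⁷/0.0437) = 4.87×10⁻³ m/s.

4.87×10⁻³ m/s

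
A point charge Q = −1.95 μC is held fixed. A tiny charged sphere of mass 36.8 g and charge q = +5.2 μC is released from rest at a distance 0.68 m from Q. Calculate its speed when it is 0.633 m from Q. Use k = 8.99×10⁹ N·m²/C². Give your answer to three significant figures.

0.735 m/s

Only the electrostatic force acts, so mechanical energy is conserved: ½mv² = U₁ − U₂ = kQq(1/r₁ − 1/r₂).
U₁ − U₂ = (8.99×10⁹ N·m²/C²)(-1.95×10⁻⁶ C)(5.20×10⁻⁶ C)(1/0.680 − 1/0.633) = 9.95×10⁻³ J.
v = √(2·9.95×10⁻³/0.0368) = 0.735 m/s.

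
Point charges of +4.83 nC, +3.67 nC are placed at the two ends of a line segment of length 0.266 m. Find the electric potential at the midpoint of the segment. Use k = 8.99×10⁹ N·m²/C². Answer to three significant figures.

Electric potential is a scalar, so the contributions from each charge add algebraically: V = Σ kqᵢ/rᵢ.
Each charge is 0.133 m from the midpoint.
V = k[(4.83×10⁻⁹)/(0.133) + (3.67×10⁻⁹)/(0.133)] = 575 V.

575 V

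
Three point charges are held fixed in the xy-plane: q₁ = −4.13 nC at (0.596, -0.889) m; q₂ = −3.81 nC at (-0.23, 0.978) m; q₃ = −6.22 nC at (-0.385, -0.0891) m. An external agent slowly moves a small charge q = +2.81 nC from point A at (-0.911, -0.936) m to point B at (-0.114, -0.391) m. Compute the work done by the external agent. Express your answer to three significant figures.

For quasistatic motion the external work equals the change in potential energy: W_ext = qΔV = q(V_B − V_A).
At A: distances to the source charges are 1.51 m, 2.03 m, 0.997 m; V_A = Σ kqᵢ/rᵢ = -97.6 V.
At B: distances to the source charges are 0.867 m, 1.37 m, 0.406 m; V_B = Σ kqᵢ/rᵢ = -206 V.
ΔV = V_B − V_A = -108 V.
W_ext = qΔV = (2.81×10⁻⁹ C)(-108 V) = -3.03×10⁻⁷ J.

-3.03×10⁻⁷ J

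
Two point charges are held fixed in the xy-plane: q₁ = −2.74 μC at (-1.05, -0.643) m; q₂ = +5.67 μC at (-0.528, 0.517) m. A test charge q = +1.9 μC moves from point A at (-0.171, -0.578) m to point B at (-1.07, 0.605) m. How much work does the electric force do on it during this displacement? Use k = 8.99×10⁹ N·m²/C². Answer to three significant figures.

The work done by the electric force is W_field = −ΔU = −q(V_B − V_A) = q(V_A − V_B).
At A: distances to the source charges are 0.881 m, 1.15 m; V_A = Σ kqᵢ/rᵢ = 1.63×10⁴ V.
At B: distances to the source charges are 1.25 m, 0.549 m; V_B = Σ kqᵢ/rᵢ = 7.31×10⁴ V.
ΔV = V_B − V_A = 5.68×10⁴ V.
W_field = −qΔV = −(1.90×10⁻⁶ C)(5.68×10⁴ V) = -0.108 J.

-0.108 J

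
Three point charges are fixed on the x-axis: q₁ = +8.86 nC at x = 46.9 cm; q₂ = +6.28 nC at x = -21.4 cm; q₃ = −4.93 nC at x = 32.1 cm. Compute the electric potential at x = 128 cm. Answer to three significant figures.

Electric potential is a scalar, so the contributions from each charge add algebraically: V = Σ kqᵢ/rᵢ.
Distances from the field point to each charge: r₁ = 0.811 m, r₂ = 1.49 m, r₃ = 0.959 m.
V = k[(8.86×10⁻⁹)/(0.811) + (6.28×10⁻⁹)/(1.49) + (-4.93×10⁻⁹)/(0.959)] = 89.8 V.

89.8 V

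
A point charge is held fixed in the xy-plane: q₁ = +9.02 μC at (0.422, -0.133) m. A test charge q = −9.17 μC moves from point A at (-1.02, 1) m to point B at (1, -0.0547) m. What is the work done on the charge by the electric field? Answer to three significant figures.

The work done by the electric force is W_field = −ΔU = −q(V_B − V_A) = q(V_A − V_B).
At A: distance to the source charge is 1.83 m; V_A = kq₁/r = 4.42×10⁴ V.
At B: distance to the source charge is 0.583 m; V_B = kq₁/r = 1.39×10⁵ V.
ΔV = V_B − V_A = 9.48×10⁴ V.
W_field = −qΔV = −(-9.17×10⁻⁶ C)(9.48×10⁴ V) = 0.869 J.

0.869 J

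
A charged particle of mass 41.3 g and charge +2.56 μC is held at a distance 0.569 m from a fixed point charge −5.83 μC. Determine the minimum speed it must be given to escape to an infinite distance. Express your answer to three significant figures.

To just escape, total mechanical energy must reach zero at infinity: ½mv²_min + U = 0, so ½mv²_min = −U = |kQq|/r.
|U| = |kQq|/r = (8.99×10⁹ N·m²/C²)(5.83×10⁻⁶)(2.56×10⁻⁶)/(0.569) = 0.236 J.
v_min = √(2|U|/m) = √(2·0.236/0.0413) = 3.38 m/s.

3.38 m/s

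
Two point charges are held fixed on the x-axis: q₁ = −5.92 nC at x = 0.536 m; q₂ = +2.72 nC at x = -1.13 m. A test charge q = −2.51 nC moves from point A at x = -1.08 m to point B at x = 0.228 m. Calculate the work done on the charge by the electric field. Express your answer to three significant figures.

-1.53×10⁻⁶ J

The work done by the electric force is W_field = −ΔU = −q(V_B − V_A) = q(V_A − V_B).
At A: distances to the source charges are 1.62 m, 0.0500 m; V_A = Σ kqᵢ/rᵢ = 456 V.
At B: distances to the source charges are 0.308 m, 1.36 m; V_B = Σ kqᵢ/rᵢ = -155 V.
ΔV = V_B − V_A = -611 V.
W_field = −qΔV = −(-2.51×10⁻⁹ C)(-611 V) = -1.53×10⁻⁶ J.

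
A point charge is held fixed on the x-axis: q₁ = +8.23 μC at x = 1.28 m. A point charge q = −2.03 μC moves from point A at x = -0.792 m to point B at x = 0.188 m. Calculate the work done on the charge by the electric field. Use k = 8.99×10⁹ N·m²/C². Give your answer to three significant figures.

The work done by the electric force is W_field = −ΔU = −q(V_B − V_A) = q(V_A − V_B).
At A: distance to the source charge is 2.07 m; V_A = kq₁/r = 3.57×10⁴ V.
At B: distance to the source charge is 1.09 m; V_B = kq₁/r = 6.78×10⁴ V.
ΔV = V_B − V_A = 3.20×10⁴ V.
W_field = −qΔV = −(-2.03×10⁻⁶ C)(3.20×10⁴ V) = 0.0651 J.

0.0651 J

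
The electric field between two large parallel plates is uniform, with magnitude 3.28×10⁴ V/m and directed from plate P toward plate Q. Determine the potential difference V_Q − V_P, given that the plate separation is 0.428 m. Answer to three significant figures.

In a uniform field, potential decreases in the direction of E: ΔV = −E·d for a displacement d parallel to E.
Going from P to Q is a displacement of 0.428 m along the field, so V_Q − V_P = −Ed = -1.40×10⁴ V.

-1.40×10⁴ V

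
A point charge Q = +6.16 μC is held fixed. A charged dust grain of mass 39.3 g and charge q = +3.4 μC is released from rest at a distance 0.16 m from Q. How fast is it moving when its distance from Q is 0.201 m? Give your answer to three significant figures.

Only the electrostatic force acts, so mechanical energy is conserved: ½mv² = U₁ − U₂ = kQq(1/r₁ − 1/r₂).
U₁ − U₂ = (8.99×10⁹ N·m²/C²)(6.16×10⁻⁶ C)(3.40×10⁻⁶ C)(1/0.160 − 1/0.201) = 0.240 J.
v = √(2·0.240/0.0393) = 3.50 m/s.

3.50 m/s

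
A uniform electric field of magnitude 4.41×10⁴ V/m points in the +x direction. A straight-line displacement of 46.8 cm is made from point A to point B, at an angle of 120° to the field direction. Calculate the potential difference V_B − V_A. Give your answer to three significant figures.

Only the component of displacement along E changes the potential: ΔV = −E·d·cosθ.
ΔV = −(4.41×10⁴ V/m)(0.468 m)cos120° = 1.03×10⁴ V.

1.03×10⁴ V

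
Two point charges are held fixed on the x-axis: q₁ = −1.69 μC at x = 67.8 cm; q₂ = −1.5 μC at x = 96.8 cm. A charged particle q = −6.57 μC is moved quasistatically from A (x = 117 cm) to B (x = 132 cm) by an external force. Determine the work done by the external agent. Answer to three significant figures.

-0.234 J

For quasistatic motion the external work equals the change in potential energy: W_ext = qΔV = q(V_B − V_A).
At A: distances to the source charges are 0.492 m, 0.202 m; V_A = Σ kqᵢ/rᵢ = -9.76×10⁴ V.
At B: distances to the source charges are 0.642 m, 0.352 m; V_B = Σ kqᵢ/rᵢ = -6.20×10⁴ V.
ΔV = V_B − V_A = 3.57×10⁴ V.
W_ext = qΔV = (-6.57×10⁻⁶ C)(3.57×10⁴ V) = -0.234 J.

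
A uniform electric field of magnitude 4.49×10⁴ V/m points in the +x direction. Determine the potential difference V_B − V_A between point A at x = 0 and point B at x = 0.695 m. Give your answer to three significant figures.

-3.12×10⁴ V

In a uniform field, potential decreases in the direction of E: V_B − V_A = −E·Δx.
V_B − V_A = −(4.49×10⁴ V/m)(0.695 m) = -3.12×10⁴ V.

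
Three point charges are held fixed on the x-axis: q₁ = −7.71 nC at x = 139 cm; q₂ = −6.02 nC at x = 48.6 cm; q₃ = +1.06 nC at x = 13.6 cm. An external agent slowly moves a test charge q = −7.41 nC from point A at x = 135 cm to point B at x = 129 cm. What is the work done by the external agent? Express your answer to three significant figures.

-7.67×10⁻⁶ J

For quasistatic motion the external work equals the change in potential energy: W_ext = qΔV = q(V_B − V_A).
At A: distances to the source charges are 0.0400 m, 0.864 m, 1.21 m; V_A = Σ kqᵢ/rᵢ = -1790 V.
At B: distances to the source charges are 0.100 m, 0.804 m, 1.15 m; V_B = Σ kqᵢ/rᵢ = -752 V.
ΔV = V_B − V_A = 1040 V.
W_ext = qΔV = (-7.41×10⁻⁹ C)(1040 V) = -7.67×10⁻⁶ J.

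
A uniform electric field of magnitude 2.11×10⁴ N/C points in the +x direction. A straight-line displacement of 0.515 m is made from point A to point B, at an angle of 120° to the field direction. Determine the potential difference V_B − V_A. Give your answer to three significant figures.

5430 V

Only the component of displacement along E changes the potential: ΔV = −E·d·cosθ.
ΔV = −(2.11×10⁴ V/m)(0.515 m)cos120° = 5430 V.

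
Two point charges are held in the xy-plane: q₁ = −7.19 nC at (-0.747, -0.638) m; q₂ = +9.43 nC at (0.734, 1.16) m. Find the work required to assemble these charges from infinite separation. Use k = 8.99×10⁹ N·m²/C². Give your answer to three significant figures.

The work to assemble the configuration equals its total potential energy, U = Σ kqᵢqⱼ/rᵢⱼ over all pairs.
Pair separations: r₁₂ = 2.33 m.
U = (-2.62×10⁻⁷) = -2.62×10⁻⁷ J.

-2.62×10⁻⁷ J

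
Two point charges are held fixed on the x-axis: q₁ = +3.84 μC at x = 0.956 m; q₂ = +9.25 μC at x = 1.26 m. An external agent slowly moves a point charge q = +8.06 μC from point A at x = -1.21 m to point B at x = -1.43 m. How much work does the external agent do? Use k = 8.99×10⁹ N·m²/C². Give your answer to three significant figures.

-0.0340 J

For quasistatic motion the external work equals the change in potential energy: W_ext = qΔV = q(V_B − V_A).
At A: distances to the source charges are 2.17 m, 2.47 m; V_A = Σ kqᵢ/rᵢ = 4.96×10⁴ V.
At B: distances to the source charges are 2.39 m, 2.69 m; V_B = Σ kqᵢ/rᵢ = 4.54×10⁴ V.
ΔV = V_B − V_A = -4220 V.
W_ext = qΔV = (8.06×10⁻⁶ C)(-4220 V) = -0.0340 J.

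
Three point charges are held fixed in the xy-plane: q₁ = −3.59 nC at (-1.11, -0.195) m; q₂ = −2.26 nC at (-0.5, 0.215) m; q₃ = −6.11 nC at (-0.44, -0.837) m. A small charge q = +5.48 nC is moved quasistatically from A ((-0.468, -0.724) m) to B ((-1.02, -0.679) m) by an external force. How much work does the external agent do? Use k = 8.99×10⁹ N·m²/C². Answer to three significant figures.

For quasistatic motion the external work equals the change in potential energy: W_ext = qΔV = q(V_B − V_A).
At A: distances to the source charges are 0.832 m, 0.940 m, 0.116 m; V_A = Σ kqᵢ/rᵢ = -532 V.
At B: distances to the source charges are 0.492 m, 1.03 m, 0.601 m; V_B = Σ kqᵢ/rᵢ = -177 V.
ΔV = V_B − V_A = 356 V.
W_ext = qΔV = (5.48×10⁻⁹ C)(356 V) = 1.95×10⁻⁶ J.

1.95×10⁻⁶ J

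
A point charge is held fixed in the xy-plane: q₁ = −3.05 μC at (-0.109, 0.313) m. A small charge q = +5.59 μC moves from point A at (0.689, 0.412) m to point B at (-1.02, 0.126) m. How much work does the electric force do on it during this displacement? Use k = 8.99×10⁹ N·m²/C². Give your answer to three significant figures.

The work done by the electric force is W_field = −ΔU = −q(V_B − V_A) = q(V_A − V_B).
At A: distance to the source charge is 0.804 m; V_A = kq₁/r = -3.41×10⁴ V.
At B: distance to the source charge is 0.930 m; V_B = kq₁/r = -2.95×10⁴ V.
ΔV = V_B − V_A = 4620 V.
W_field = −qΔV = −(5.59×10⁻⁶ C)(4620 V) = -0.0258 J.

-0.0258 J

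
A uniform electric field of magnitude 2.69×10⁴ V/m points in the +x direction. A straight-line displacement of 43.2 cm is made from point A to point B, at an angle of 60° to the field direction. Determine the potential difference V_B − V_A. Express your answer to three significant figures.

Only the component of displacement along E changes the potential: ΔV = −E·d·cosθ.
ΔV = −(2.69×10⁴ V/m)(0.432 m)cos60° = -5810 V.

-5810 V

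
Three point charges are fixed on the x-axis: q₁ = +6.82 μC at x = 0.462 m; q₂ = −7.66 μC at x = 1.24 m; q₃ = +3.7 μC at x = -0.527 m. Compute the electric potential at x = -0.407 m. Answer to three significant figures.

Electric potential is a scalar, so the contributions from each charge add algebraically: V = Σ kqᵢ/rᵢ.
Distances from the field point to each charge: r₁ = 0.869 m, r₂ = 1.65 m, r₃ = 0.120 m.
V = k[(6.82×10⁻⁶)/(0.869) + (-7.66×10⁻⁶)/(1.65) + (3.70×10⁻⁶)/(0.120)] = 3.06×10⁵ V.

3.06×10⁵ V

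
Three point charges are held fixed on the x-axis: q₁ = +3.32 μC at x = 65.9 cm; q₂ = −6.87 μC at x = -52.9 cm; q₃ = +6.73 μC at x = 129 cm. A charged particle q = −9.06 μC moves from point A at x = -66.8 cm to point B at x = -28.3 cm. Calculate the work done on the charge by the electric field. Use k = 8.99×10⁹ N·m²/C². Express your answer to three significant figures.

The work done by the electric force is W_field = −ΔU = −q(V_B − V_A) = q(V_A − V_B).
At A: distances to the source charges are 1.33 m, 0.139 m, 1.96 m; V_A = Σ kqᵢ/rᵢ = -3.91×10⁵ V.
At B: distances to the source charges are 0.942 m, 0.246 m, 1.57 m; V_B = Σ kqᵢ/rᵢ = -1.81×10⁵ V.
ΔV = V_B − V_A = 2.10×10⁵ V.
W_field = −qΔV = −(-9.06×10⁻⁶ C)(2.10×10⁵ V) = 1.90 J.

1.90 J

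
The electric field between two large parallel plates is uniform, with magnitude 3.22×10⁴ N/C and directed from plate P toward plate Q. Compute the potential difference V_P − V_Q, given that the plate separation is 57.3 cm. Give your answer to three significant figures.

1.85×10⁴ V

In a uniform field, potential decreases in the direction of E: ΔV = −E·d for a displacement d parallel to E.
Going from Q to P is a displacement of 57.3 cm opposite to the field, so V_P − V_Q = +Ed = 1.85×10⁴ V.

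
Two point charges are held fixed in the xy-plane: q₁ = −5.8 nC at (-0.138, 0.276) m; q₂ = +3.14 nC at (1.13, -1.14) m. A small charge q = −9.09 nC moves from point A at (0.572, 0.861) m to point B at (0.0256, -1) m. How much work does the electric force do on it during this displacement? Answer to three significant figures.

2.54×10⁻⁷ J

The work done by the electric force is W_field = −ΔU = −q(V_B − V_A) = q(V_A − V_B).
At A: distances to the source charges are 0.920 m, 2.08 m; V_A = Σ kqᵢ/rᵢ = -43.1 V.
At B: distances to the source charges are 1.29 m, 1.11 m; V_B = Σ kqᵢ/rᵢ = -15.2 V.
ΔV = V_B − V_A = 27.9 V.
W_field = −qΔV = −(-9.09×10⁻⁹ C)(27.9 V) = 2.54×10⁻⁷ J.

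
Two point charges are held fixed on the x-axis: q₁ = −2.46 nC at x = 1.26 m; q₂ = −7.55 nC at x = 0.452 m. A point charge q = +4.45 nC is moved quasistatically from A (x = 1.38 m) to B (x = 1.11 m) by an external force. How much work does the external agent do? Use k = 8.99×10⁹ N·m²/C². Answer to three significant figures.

For quasistatic motion the external work equals the change in potential energy: W_ext = qΔV = q(V_B − V_A).
At A: distances to the source charges are 0.120 m, 0.928 m; V_A = Σ kqᵢ/rᵢ = -257 V.
At B: distances to the source charges are 0.150 m, 0.658 m; V_B = Σ kqᵢ/rᵢ = -251 V.
ΔV = V_B − V_A = 6.85 V.
W_ext = qΔV = (4.45×10⁻⁹ C)(6.85 V) = 3.05×10⁻⁸ J.

3.05×10⁻⁸ J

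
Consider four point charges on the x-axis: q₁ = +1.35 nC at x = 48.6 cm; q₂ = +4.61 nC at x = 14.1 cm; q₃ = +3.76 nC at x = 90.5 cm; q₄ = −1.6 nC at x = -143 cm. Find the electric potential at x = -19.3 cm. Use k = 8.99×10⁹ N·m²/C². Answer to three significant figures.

161 V

Electric potential is a scalar, so the contributions from each charge add algebraically: V = Σ kqᵢ/rᵢ.
Distances from the field point to each charge: r₁ = 0.679 m, r₂ = 0.334 m, r₃ = 1.10 m, r₄ = 1.24 m.
V = k[(1.35×10⁻⁹)/(0.679) + (4.61×10⁻⁹)/(0.334) + (3.76×10⁻⁹)/(1.10) + (-1.60×10⁻⁹)/(1.24)] = 161 V.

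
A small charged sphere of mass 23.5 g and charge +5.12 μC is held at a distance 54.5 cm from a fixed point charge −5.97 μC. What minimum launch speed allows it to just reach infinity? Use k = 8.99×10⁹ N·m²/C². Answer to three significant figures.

6.55 m/s

To just escape, total mechanical energy must reach zero at infinity: ½mv²_min + U = 0, so ½mv²_min = −U = |kQq|/r.
|U| = |kQq|/r = (8.99×10⁹ N·m²/C²)(5.97×10⁻⁶)(5.12×10⁻⁶)/(0.545) = 0.504 J.
v_min = √(2|U|/m) = √(2·0.504/0.0235) = 6.55 m/s.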